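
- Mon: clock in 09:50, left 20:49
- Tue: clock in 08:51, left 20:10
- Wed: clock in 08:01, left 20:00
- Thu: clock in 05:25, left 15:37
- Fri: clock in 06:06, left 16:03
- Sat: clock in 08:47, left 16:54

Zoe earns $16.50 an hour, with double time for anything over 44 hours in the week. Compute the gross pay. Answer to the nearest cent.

$1338.15

Mon: 09:50–20:49 = 10 h 59 min
Tue: 08:51–20:10 = 11 h 19 min
Wed: 08:01–20:00 = 11 h 59 min
Thu: 05:25–15:37 = 10 h 12 min
Fri: 06:06–16:03 = 9 h 57 min
Sat: 08:47–16:54 = 8 h 7 min
Total worked: 62 h 33 min = 3753 min.
Regular 44 h 0 min = 2640 min at $16.50/h; overtime 18 h 33 min = 1113 min at $33.00/h.
Pay = (2640 × $16.50 + 1113 × $33.00) ÷ 60 = $1338.15.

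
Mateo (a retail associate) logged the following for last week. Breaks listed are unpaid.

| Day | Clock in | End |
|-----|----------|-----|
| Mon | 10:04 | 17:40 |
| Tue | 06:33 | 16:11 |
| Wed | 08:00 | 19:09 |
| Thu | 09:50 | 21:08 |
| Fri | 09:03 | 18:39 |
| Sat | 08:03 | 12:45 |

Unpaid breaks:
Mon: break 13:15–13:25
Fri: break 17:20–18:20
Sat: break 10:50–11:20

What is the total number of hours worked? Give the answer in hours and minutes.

Mon: 10:04–17:40 = 7 h 36 min; less 10 min break → 7 h 26 min
Tue: 06:33–16:11 = 9 h 38 min
Wed: 08:00–19:09 = 11 h 9 min
Thu: 09:50–21:08 = 11 h 18 min
Fri: 09:03–18:39 = 9 h 36 min; less 60 min break → 8 h 36 min
Sat: 08:03–12:45 = 4 h 42 min; less 30 min break → 4 h 12 min
Total: 7 h 26 min + 9 h 38 min + 11 h 9 min + 11 h 18 min + 8 h 36 min + 4 h 12 min = 52 h 19 min.

52 h 19 min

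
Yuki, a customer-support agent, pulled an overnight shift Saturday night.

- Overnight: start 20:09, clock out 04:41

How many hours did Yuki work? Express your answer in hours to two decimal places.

Overnight: 20:09 → midnight = 3 h 51 min; midnight → 04:41 = 4 h 41 min; span 8 h 32 min

8.53 hours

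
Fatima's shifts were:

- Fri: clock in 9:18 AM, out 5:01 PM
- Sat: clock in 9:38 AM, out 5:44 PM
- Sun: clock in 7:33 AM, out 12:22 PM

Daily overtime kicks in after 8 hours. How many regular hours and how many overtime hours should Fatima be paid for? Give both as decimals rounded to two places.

Fri: 9:18 AM–5:01 PM = 7 h 43 min
Sat: 9:38 AM–5:44 PM = 8 h 6 min
Sun: 7:33 AM–12:22 PM = 4 h 49 min
Fri reg 7 h 43 min / OT 0 h 0 min; Sat reg 8 h 0 min / OT 0 h 6 min; Sun reg 4 h 49 min / OT 0 h 0 min.
Totals: regular 20 h 32 min, overtime 0 h 6 min.

Regular 20.53 hours, overtime 0.10 hours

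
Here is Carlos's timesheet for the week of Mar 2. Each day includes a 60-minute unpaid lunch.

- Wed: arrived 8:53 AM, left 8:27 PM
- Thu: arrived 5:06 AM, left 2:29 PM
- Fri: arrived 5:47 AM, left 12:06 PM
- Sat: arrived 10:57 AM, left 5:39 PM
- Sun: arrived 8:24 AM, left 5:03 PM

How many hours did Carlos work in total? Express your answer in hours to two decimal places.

Wed: 8:53 AM–8:27 PM = 11 h 34 min; less 60 min break → 10 h 34 min
Thu: 5:06 AM–2:29 PM = 9 h 23 min; less 60 min break → 8 h 23 min
Fri: 5:47 AM–12:06 PM = 6 h 19 min; less 60 min break → 5 h 19 min
Sat: 10:57 AM–5:39 PM = 6 h 42 min; less 60 min break → 5 h 42 min
Sun: 8:24 AM–5:03 PM = 8 h 39 min; less 60 min break → 7 h 39 min
Total: 10 h 34 min + 8 h 23 min + 5 h 19 min + 5 h 42 min + 7 h 39 min = 37 h 37 min.

37.62 hours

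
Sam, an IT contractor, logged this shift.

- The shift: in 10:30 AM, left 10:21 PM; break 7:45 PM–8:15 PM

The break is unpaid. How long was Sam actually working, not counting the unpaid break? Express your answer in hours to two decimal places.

11.35 hours

The shift: 10:30 AM–10:21 PM = 11 h 51 min; less 30 min break → 11 h 21 min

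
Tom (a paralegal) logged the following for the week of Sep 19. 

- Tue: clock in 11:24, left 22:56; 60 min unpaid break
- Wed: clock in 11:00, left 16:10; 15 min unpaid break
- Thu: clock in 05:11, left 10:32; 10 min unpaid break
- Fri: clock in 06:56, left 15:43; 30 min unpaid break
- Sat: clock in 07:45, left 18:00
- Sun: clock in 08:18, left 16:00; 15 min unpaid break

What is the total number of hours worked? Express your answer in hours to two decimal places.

46.62 hours

Tue: 11:24–22:56 = 11 h 32 min; less 60 min break → 10 h 32 min
Wed: 11:00–16:10 = 5 h 10 min; less 15 min break → 4 h 55 min
Thu: 05:11–10:32 = 5 h 21 min; less 10 min break → 5 h 11 min
Fri: 06:56–15:43 = 8 h 47 min; less 30 min break → 8 h 17 min
Sat: 07:45–18:00 = 10 h 15 min
Sun: 08:18–16:00 = 7 h 42 min; less 15 min break → 7 h 27 min
Total: 10 h 32 min + 4 h 55 min + 5 h 11 min + 8 h 17 min + 10 h 15 min + 7 h 27 min = 46 h 37 min.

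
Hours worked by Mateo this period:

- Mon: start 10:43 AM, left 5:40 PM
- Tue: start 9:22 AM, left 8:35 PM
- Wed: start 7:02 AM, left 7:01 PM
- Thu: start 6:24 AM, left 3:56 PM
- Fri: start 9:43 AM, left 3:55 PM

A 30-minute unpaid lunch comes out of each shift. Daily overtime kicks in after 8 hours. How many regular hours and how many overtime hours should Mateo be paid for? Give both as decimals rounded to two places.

Regular 36.15 hours, overtime 7.23 hours

Mon: 10:43 AM–5:40 PM = 6 h 57 min; less 30 min break → 6 h 27 min
Tue: 9:22 AM–8:35 PM = 11 h 13 min; less 30 min break → 10 h 43 min
Wed: 7:02 AM–7:01 PM = 11 h 59 min; less 30 min break → 11 h 29 min
Thu: 6:24 AM–3:56 PM = 9 h 32 min; less 30 min break → 9 h 2 min
Fri: 9:43 AM–3:55 PM = 6 h 12 min; less 30 min break → 5 h 42 min
Mon reg 6 h 27 min / OT 0 h 0 min; Tue reg 8 h 0 min / OT 2 h 43 min; Wed reg 8 h 0 min / OT 3 h 29 min; Thu reg 8 h 0 min / OT 1 h 2 min; Fri reg 5 h 42 min / OT 0 h 0 min.
Totals: regular 36 h 9 min, overtime 7 h 14 min.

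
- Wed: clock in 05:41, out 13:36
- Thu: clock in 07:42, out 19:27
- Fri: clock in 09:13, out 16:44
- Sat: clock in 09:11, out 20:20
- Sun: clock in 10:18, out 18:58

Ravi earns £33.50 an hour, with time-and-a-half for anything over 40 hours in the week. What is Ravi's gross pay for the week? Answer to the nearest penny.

Wed: 05:41–13:36 = 7 h 55 min
Thu: 07:42–19:27 = 11 h 45 min
Fri: 09:13–16:44 = 7 h 31 min
Sat: 09:11–20:20 = 11 h 9 min
Sun: 10:18–18:58 = 8 h 40 min
Total worked: 47 h 0 min = 2820 min.
Regular 40 h 0 min = 2400 min at £33.50/h; overtime 7 h 0 min = 420 min at £50.25/h.
Pay = (2400 × £33.50 + 420 × £50.25) ÷ 60 = £1691.75.

£1691.75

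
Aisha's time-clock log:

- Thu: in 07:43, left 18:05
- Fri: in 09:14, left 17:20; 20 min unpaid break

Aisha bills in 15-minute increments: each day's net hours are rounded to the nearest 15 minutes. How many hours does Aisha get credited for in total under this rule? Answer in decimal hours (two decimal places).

18.00 hours

Thu: 07:43–18:05 = 10 h 22 min → rounds to 10 h 15 min
Fri: 09:14–17:20 = 8 h 6 min − 20 min = 7 h 46 min → rounds to 7 h 45 min
Total credited: 18 h 0 min.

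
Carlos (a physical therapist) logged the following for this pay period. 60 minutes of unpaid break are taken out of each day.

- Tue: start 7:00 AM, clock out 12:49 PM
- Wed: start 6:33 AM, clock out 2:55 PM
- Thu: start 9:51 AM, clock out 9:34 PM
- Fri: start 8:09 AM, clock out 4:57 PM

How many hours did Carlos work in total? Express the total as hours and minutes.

30 h 42 min

Tue: 7:00 AM–12:49 PM = 5 h 49 min; less 60 min break → 4 h 49 min
Wed: 6:33 AM–2:55 PM = 8 h 22 min; less 60 min break → 7 h 22 min
Thu: 9:51 AM–9:34 PM = 11 h 43 min; less 60 min break → 10 h 43 min
Fri: 8:09 AM–4:57 PM = 8 h 48 min; less 60 min break → 7 h 48 min
Total: 4 h 49 min + 7 h 22 min + 10 h 43 min + 7 h 48 min = 30 h 42 min.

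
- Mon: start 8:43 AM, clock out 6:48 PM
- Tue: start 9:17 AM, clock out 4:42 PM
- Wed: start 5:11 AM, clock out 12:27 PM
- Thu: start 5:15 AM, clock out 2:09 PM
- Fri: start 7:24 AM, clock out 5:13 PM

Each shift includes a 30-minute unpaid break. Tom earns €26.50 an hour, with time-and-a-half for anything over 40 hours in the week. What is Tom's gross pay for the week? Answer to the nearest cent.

Mon: 8:43 AM–6:48 PM = 10 h 5 min; less 30 min break → 9 h 35 min
Tue: 9:17 AM–4:42 PM = 7 h 25 min; less 30 min break → 6 h 55 min
Wed: 5:11 AM–12:27 PM = 7 h 16 min; less 30 min break → 6 h 46 min
Thu: 5:15 AM–2:09 PM = 8 h 54 min; less 30 min break → 8 h 24 min
Fri: 7:24 AM–5:13 PM = 9 h 49 min; less 30 min break → 9 h 19 min
Total worked: 40 h 59 min = 2459 min.
Regular 40 h 0 min = 2400 min at €26.50/h; overtime 0 h 59 min = 59 min at €39.75/h.
Pay = (2400 × €26.50 + 59 × €39.75) ÷ 60 = €1099.09.

€1099.09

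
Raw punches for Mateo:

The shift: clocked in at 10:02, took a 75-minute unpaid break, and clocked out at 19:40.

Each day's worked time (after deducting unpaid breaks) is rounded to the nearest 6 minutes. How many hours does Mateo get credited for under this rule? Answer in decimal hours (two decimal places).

8.40 hours

The shift: 10:02–19:40 = 9 h 38 min − 75 min = 8 h 23 min → rounds to 8 h 24 min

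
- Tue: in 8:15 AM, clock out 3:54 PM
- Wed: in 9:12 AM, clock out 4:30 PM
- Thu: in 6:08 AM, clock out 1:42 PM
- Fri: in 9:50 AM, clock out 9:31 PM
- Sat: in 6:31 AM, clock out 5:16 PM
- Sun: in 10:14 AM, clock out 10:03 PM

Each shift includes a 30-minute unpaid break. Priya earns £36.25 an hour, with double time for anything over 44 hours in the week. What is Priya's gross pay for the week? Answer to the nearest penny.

£2303.08

Tue: 8:15 AM–3:54 PM = 7 h 39 min; less 30 min break → 7 h 9 min
Wed: 9:12 AM–4:30 PM = 7 h 18 min; less 30 min break → 6 h 48 min
Thu: 6:08 AM–1:42 PM = 7 h 34 min; less 30 min break → 7 h 4 min
Fri: 9:50 AM–9:31 PM = 11 h 41 min; less 30 min break → 11 h 11 min
Sat: 6:31 AM–5:16 PM = 10 h 45 min; less 30 min break → 10 h 15 min
Sun: 10:14 AM–10:03 PM = 11 h 49 min; less 30 min break → 11 h 19 min
Total worked: 53 h 46 min = 3226 min.
Regular 44 h 0 min = 2640 min at £36.25/h; overtime 9 h 46 min = 586 min at £72.50/h.
Pay = (2640 × £36.25 + 586 × £72.50) ÷ 60 = £2303.08.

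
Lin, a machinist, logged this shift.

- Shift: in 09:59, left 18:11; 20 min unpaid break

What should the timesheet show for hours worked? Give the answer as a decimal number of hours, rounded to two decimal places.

Shift: 09:59–18:11 = 8 h 12 min; less 20 min break → 7 h 52 min

7.87 hours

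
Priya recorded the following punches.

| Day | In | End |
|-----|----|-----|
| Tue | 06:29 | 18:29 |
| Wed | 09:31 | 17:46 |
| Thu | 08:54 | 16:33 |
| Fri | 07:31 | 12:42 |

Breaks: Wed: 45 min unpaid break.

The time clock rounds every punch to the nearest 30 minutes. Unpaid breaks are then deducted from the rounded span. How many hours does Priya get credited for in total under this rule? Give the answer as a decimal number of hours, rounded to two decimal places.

32.25 hours

Tue: in 06:29→06:30, out 18:29→18:30; 12 h 0 min
Wed: in 09:31→09:30, out 17:46→18:00; 8 h 30 min − 45 min = 7 h 45 min
Thu: in 08:54→09:00, out 16:33→16:30; 7 h 30 min
Fri: in 07:31→07:30, out 12:42→12:30; 5 h 0 min
Total credited: 32 h 15 min.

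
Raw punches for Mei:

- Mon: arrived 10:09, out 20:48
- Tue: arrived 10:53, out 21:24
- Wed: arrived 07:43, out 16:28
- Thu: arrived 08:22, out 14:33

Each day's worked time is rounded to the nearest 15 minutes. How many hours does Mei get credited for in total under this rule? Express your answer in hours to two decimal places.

Mon: 10:09–20:48 = 10 h 39 min → rounds to 10 h 45 min
Tue: 10:53–21:24 = 10 h 31 min → rounds to 10 h 30 min
Wed: 07:43–16:28 = 8 h 45 min → rounds to 8 h 45 min
Thu: 08:22–14:33 = 6 h 11 min → rounds to 6 h 15 min
Total credited: 36 h 15 min.

36.25 hours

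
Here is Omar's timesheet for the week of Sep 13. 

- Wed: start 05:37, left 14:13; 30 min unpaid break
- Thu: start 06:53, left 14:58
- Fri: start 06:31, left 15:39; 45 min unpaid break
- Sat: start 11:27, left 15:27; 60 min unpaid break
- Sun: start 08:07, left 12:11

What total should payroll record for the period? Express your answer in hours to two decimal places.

31.63 hours

Wed: 05:37–14:13 = 8 h 36 min; less 30 min break → 8 h 6 min
Thu: 06:53–14:58 = 8 h 5 min
Fri: 06:31–15:39 = 9 h 8 min; less 45 min break → 8 h 23 min
Sat: 11:27–15:27 = 4 h 0 min; less 60 min break → 3 h 0 min
Sun: 08:07–12:11 = 4 h 4 min
Total: 8 h 6 min + 8 h 5 min + 8 h 23 min + 3 h 0 min + 4 h 4 min = 31 h 38 min.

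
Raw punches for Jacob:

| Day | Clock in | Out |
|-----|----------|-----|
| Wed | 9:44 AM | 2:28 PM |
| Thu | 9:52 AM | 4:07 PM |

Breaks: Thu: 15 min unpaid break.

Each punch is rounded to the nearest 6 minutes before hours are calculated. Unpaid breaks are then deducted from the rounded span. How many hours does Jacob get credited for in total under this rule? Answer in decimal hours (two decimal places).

Wed: in 9:44 AM→9:42 AM, out 2:28 PM→2:30 PM; 4 h 48 min
Thu: in 9:52 AM→9:54 AM, out 4:07 PM→4:06 PM; 6 h 12 min − 15 min = 5 h 57 min
Total credited: 10 h 45 min.

10.75 hours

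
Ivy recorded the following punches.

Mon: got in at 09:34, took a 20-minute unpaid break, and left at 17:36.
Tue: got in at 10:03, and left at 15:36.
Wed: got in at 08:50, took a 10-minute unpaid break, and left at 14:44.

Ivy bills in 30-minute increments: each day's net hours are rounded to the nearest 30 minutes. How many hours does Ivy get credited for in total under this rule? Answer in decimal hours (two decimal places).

18.50 hours

Mon: 09:34–17:36 = 8 h 2 min − 20 min = 7 h 42 min → rounds to 7 h 30 min
Tue: 10:03–15:36 = 5 h 33 min → rounds to 5 h 30 min
Wed: 08:50–14:44 = 5 h 54 min − 10 min = 5 h 44 min → rounds to 5 h 30 min
Total credited: 18 h 30 min.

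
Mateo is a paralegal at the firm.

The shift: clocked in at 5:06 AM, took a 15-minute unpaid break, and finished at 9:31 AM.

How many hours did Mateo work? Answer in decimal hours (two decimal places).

The shift: 5:06 AM–9:31 AM = 4 h 25 min; less 15 min break → 4 h 10 min

4.17 hours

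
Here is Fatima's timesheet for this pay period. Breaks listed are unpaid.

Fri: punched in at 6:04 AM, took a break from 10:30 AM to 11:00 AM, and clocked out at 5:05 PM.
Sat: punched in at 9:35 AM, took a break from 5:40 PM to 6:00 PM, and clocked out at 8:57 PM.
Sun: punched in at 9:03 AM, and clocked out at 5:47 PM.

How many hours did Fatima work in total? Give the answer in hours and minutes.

Fri: 6:04 AM–5:05 PM = 11 h 1 min; less 30 min break → 10 h 31 min
Sat: 9:35 AM–8:57 PM = 11 h 22 min; less 20 min break → 11 h 2 min
Sun: 9:03 AM–5:47 PM = 8 h 44 min
Total: 10 h 31 min + 11 h 2 min + 8 h 44 min = 30 h 17 min.

30 h 17 min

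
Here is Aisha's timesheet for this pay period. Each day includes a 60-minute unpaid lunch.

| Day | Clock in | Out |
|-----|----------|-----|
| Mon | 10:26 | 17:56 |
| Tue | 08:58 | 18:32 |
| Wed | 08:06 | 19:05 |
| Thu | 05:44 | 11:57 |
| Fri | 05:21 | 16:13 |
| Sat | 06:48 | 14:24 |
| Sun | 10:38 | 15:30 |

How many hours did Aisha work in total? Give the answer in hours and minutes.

Mon: 10:26–17:56 = 7 h 30 min; less 60 min break → 6 h 30 min
Tue: 08:58–18:32 = 9 h 34 min; less 60 min break → 8 h 34 min
Wed: 08:06–19:05 = 10 h 59 min; less 60 min break → 9 h 59 min
Thu: 05:44–11:57 = 6 h 13 min; less 60 min break → 5 h 13 min
Fri: 05:21–16:13 = 10 h 52 min; less 60 min break → 9 h 52 min
Sat: 06:48–14:24 = 7 h 36 min; less 60 min break → 6 h 36 min
Sun: 10:38–15:30 = 4 h 52 min; less 60 min break → 3 h 52 min
Total: 6 h 30 min + 8 h 34 min + 9 h 59 min + 5 h 13 min + 9 h 52 min + 6 h 36 min + 3 h 52 min = 50 h 36 min.

50 h 36 min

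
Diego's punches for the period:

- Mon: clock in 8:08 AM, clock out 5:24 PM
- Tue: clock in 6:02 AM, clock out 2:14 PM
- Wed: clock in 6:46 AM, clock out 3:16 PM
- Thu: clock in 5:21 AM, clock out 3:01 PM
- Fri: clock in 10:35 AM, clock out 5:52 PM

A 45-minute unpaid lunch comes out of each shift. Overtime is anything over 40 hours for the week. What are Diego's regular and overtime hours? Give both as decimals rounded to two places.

Mon: 8:08 AM–5:24 PM = 9 h 16 min; less 45 min break → 8 h 31 min
Tue: 6:02 AM–2:14 PM = 8 h 12 min; less 45 min break → 7 h 27 min
Wed: 6:46 AM–3:16 PM = 8 h 30 min; less 45 min break → 7 h 45 min
Thu: 5:21 AM–3:01 PM = 9 h 40 min; less 45 min break → 8 h 55 min
Fri: 10:35 AM–5:52 PM = 7 h 17 min; less 45 min break → 6 h 32 min
Total worked: 39 h 10 min = 39.17 h.
Threshold 40 h → overtime 0 h 0 min, regular 39 h 10 min.

Regular 39.17 hours, overtime 0.00 hours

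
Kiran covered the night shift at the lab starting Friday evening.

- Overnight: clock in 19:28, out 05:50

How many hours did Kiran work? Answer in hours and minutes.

10 h 22 min

Overnight: 19:28 → midnight = 4 h 32 min; midnight → 05:50 = 5 h 50 min; span 10 h 22 min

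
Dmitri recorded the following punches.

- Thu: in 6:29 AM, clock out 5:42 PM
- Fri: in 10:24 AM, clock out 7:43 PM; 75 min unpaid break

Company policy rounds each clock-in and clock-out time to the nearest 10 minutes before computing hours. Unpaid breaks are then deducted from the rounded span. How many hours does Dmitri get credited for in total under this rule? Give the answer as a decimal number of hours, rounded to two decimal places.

19.25 hours

Thu: in 6:29 AM→6:30 AM, out 5:42 PM→5:40 PM; 11 h 10 min
Fri: in 10:24 AM→10:20 AM, out 7:43 PM→7:40 PM; 9 h 20 min − 75 min = 8 h 5 min
Total credited: 19 h 15 min.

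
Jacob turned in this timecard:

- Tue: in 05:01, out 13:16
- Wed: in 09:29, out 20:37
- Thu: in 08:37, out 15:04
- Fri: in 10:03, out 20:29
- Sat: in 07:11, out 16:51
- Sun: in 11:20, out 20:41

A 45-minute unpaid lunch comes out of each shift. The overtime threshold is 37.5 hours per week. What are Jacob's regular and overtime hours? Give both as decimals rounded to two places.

Regular 37.50 hours, overtime 13.28 hours

Tue: 05:01–13:16 = 8 h 15 min; less 45 min break → 7 h 30 min
Wed: 09:29–20:37 = 11 h 8 min; less 45 min break → 10 h 23 min
Thu: 08:37–15:04 = 6 h 27 min; less 45 min break → 5 h 42 min
Fri: 10:03–20:29 = 10 h 26 min; less 45 min break → 9 h 41 min
Sat: 07:11–16:51 = 9 h 40 min; less 45 min break → 8 h 55 min
Sun: 11:20–20:41 = 9 h 21 min; less 45 min break → 8 h 36 min
Total worked: 50 h 47 min = 50.78 h.
Threshold 37.5 h → overtime 13 h 17 min, regular 37 h 30 min.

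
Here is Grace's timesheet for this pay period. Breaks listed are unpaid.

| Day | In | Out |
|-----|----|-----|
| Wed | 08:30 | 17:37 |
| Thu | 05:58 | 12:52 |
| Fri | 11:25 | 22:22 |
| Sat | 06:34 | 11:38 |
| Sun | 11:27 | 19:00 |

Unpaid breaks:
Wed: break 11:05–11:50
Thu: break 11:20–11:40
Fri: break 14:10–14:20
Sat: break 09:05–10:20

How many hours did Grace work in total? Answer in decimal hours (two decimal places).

Wed: 08:30–17:37 = 9 h 7 min; less 45 min break → 8 h 22 min
Thu: 05:58–12:52 = 6 h 54 min; less 20 min break → 6 h 34 min
Fri: 11:25–22:22 = 10 h 57 min; less 10 min break → 10 h 47 min
Sat: 06:34–11:38 = 5 h 4 min; less 75 min break → 3 h 49 min
Sun: 11:27–19:00 = 7 h 33 min
Total: 8 h 22 min + 6 h 34 min + 10 h 47 min + 3 h 49 min + 7 h 33 min = 37 h 5 min.

37.08 hours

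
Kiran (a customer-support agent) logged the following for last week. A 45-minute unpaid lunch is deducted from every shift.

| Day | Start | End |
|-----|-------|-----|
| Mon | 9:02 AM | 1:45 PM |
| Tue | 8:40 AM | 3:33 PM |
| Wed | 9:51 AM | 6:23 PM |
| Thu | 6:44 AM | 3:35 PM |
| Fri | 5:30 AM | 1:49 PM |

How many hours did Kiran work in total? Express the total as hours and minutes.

33 h 33 min

Mon: 9:02 AM–1:45 PM = 4 h 43 min; less 45 min break → 3 h 58 min
Tue: 8:40 AM–3:33 PM = 6 h 53 min; less 45 min break → 6 h 8 min
Wed: 9:51 AM–6:23 PM = 8 h 32 min; less 45 min break → 7 h 47 min
Thu: 6:44 AM–3:35 PM = 8 h 51 min; less 45 min break → 8 h 6 min
Fri: 5:30 AM–1:49 PM = 8 h 19 min; less 45 min break → 7 h 34 min
Total: 3 h 58 min + 6 h 8 min + 7 h 47 min + 8 h 6 min + 7 h 34 min = 33 h 33 min.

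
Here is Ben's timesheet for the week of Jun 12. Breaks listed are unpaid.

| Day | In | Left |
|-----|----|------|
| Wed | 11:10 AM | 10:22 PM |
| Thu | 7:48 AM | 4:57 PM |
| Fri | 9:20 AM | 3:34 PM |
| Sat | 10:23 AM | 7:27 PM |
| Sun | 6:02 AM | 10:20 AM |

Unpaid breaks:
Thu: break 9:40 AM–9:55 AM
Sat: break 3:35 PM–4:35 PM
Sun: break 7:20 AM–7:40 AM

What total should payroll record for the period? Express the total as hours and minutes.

Wed: 11:10 AM–10:22 PM = 11 h 12 min
Thu: 7:48 AM–4:57 PM = 9 h 9 min; less 15 min break → 8 h 54 min
Fri: 9:20 AM–3:34 PM = 6 h 14 min
Sat: 10:23 AM–7:27 PM = 9 h 4 min; less 60 min break → 8 h 4 min
Sun: 6:02 AM–10:20 AM = 4 h 18 min; less 20 min break → 3 h 58 min
Total: 11 h 12 min + 8 h 54 min + 6 h 14 min + 8 h 4 min + 3 h 58 min = 38 h 22 min.

38 h 22 min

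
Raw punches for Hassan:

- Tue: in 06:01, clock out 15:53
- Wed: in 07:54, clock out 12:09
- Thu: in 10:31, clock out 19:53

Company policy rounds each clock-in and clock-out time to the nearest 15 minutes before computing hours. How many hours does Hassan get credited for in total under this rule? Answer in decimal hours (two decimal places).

Tue: in 06:01→06:00, out 15:53→16:00; 10 h 0 min
Wed: in 07:54→08:00, out 12:09→12:15; 4 h 15 min
Thu: in 10:31→10:30, out 19:53→20:00; 9 h 30 min
Total credited: 23 h 45 min.

23.75 hours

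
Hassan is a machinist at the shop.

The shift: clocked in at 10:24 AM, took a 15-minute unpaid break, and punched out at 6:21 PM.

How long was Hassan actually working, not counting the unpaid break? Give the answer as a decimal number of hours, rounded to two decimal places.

7.70 hours

The shift: 10:24 AM–6:21 PM = 7 h 57 min; less 15 min break → 7 h 42 min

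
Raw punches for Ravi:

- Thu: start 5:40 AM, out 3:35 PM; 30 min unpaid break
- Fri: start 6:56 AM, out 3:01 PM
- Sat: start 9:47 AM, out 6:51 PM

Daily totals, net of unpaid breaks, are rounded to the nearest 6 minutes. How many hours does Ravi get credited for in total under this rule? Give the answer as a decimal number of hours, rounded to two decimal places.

26.60 hours

Thu: 5:40 AM–3:35 PM = 9 h 55 min − 30 min = 9 h 25 min → rounds to 9 h 24 min
Fri: 6:56 AM–3:01 PM = 8 h 5 min → rounds to 8 h 6 min
Sat: 9:47 AM–6:51 PM = 9 h 4 min → rounds to 9 h 6 min
Total credited: 26 h 36 min.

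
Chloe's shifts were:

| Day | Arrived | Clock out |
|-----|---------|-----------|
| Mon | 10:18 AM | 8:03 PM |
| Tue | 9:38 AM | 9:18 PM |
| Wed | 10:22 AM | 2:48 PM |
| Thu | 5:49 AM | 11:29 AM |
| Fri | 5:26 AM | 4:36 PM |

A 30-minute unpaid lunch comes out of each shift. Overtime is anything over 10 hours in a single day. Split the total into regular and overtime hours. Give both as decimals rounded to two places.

Regular 38.35 hours, overtime 1.83 hours

Mon: 10:18 AM–8:03 PM = 9 h 45 min; less 30 min break → 9 h 15 min
Tue: 9:38 AM–9:18 PM = 11 h 40 min; less 30 min break → 11 h 10 min
Wed: 10:22 AM–2:48 PM = 4 h 26 min; less 30 min break → 3 h 56 min
Thu: 5:49 AM–11:29 AM = 5 h 40 min; less 30 min break → 5 h 10 min
Fri: 5:26 AM–4:36 PM = 11 h 10 min; less 30 min break → 10 h 40 min
Mon reg 9 h 15 min / OT 0 h 0 min; Tue reg 10 h 0 min / OT 1 h 10 min; Wed reg 3 h 56 min / OT 0 h 0 min; Thu reg 5 h 10 min / OT 0 h 0 min; Fri reg 10 h 0 min / OT 0 h 40 min.
Totals: regular 38 h 21 min, overtime 1 h 50 min.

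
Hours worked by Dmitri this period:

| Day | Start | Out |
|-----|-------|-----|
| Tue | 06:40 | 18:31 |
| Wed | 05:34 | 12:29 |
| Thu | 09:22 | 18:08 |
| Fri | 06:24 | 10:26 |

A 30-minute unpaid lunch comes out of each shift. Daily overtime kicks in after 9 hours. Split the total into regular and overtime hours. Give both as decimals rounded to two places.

Tue: 06:40–18:31 = 11 h 51 min; less 30 min break → 11 h 21 min
Wed: 05:34–12:29 = 6 h 55 min; less 30 min break → 6 h 25 min
Thu: 09:22–18:08 = 8 h 46 min; less 30 min break → 8 h 16 min
Fri: 06:24–10:26 = 4 h 2 min; less 30 min break → 3 h 32 min
Tue reg 9 h 0 min / OT 2 h 21 min; Wed reg 6 h 25 min / OT 0 h 0 min; Thu reg 8 h 16 min / OT 0 h 0 min; Fri reg 3 h 32 min / OT 0 h 0 min.
Totals: regular 27 h 13 min, overtime 2 h 21 min.

Regular 27.22 hours, overtime 2.35 hours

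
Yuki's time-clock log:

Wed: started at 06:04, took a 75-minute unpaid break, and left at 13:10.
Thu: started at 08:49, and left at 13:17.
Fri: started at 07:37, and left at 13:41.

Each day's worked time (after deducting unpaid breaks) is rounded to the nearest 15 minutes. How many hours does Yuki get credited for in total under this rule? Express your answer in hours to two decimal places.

Wed: 06:04–13:10 = 7 h 6 min − 75 min = 5 h 51 min → rounds to 5 h 45 min
Thu: 08:49–13:17 = 4 h 28 min → rounds to 4 h 30 min
Fri: 07:37–13:41 = 6 h 4 min → rounds to 6 h 0 min
Total credited: 16 h 15 min.

16.25 hours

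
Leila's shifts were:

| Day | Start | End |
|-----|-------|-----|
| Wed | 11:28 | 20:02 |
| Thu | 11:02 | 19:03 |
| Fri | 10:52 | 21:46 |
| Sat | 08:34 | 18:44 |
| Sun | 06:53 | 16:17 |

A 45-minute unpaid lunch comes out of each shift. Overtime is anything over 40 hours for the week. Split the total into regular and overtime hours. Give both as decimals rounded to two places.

Wed: 11:28–20:02 = 8 h 34 min; less 45 min break → 7 h 49 min
Thu: 11:02–19:03 = 8 h 1 min; less 45 min break → 7 h 16 min
Fri: 10:52–21:46 = 10 h 54 min; less 45 min break → 10 h 9 min
Sat: 08:34–18:44 = 10 h 10 min; less 45 min break → 9 h 25 min
Sun: 06:53–16:17 = 9 h 24 min; less 45 min break → 8 h 39 min
Total worked: 43 h 18 min = 43.30 h.
Threshold 40 h → overtime 3 h 18 min, regular 40 h 0 min.

Regular 40.00 hours, overtime 3.30 hours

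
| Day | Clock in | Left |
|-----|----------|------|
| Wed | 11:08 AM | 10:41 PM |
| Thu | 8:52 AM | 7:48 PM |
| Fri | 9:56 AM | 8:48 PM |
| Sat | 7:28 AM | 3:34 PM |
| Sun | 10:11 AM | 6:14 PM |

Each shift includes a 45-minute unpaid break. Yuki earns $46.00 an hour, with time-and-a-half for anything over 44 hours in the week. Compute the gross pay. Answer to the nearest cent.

$2144.75

Wed: 11:08 AM–10:41 PM = 11 h 33 min; less 45 min break → 10 h 48 min
Thu: 8:52 AM–7:48 PM = 10 h 56 min; less 45 min break → 10 h 11 min
Fri: 9:56 AM–8:48 PM = 10 h 52 min; less 45 min break → 10 h 7 min
Sat: 7:28 AM–3:34 PM = 8 h 6 min; less 45 min break → 7 h 21 min
Sun: 10:11 AM–6:14 PM = 8 h 3 min; less 45 min break → 7 h 18 min
Total worked: 45 h 45 min = 2745 min.
Regular 44 h 0 min = 2640 min at $46.00/h; overtime 1 h 45 min = 105 min at $69.00/h.
Pay = (2640 × $46.00 + 105 × $69.00) ÷ 60 = $2144.75.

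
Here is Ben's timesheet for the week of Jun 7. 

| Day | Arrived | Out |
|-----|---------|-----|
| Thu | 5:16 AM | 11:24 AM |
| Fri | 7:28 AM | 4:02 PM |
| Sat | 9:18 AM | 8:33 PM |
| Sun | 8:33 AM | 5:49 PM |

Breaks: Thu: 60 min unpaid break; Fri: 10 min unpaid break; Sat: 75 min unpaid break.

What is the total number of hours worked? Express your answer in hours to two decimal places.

32.80 hours

Thu: 5:16 AM–11:24 AM = 6 h 8 min; less 60 min break → 5 h 8 min
Fri: 7:28 AM–4:02 PM = 8 h 34 min; less 10 min break → 8 h 24 min
Sat: 9:18 AM–8:33 PM = 11 h 15 min; less 75 min break → 10 h 0 min
Sun: 8:33 AM–5:49 PM = 9 h 16 min
Total: 5 h 8 min + 8 h 24 min + 10 h 0 min + 9 h 16 min = 32 h 48 min.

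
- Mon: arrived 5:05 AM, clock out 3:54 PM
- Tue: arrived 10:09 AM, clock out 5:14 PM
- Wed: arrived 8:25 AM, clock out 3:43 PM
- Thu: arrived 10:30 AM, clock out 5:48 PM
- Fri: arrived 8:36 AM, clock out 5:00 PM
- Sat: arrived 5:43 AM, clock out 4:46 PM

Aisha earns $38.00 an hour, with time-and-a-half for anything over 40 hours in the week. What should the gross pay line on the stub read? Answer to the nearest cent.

$2201.15

Mon: 5:05 AM–3:54 PM = 10 h 49 min
Tue: 10:09 AM–5:14 PM = 7 h 5 min
Wed: 8:25 AM–3:43 PM = 7 h 18 min
Thu: 10:30 AM–5:48 PM = 7 h 18 min
Fri: 8:36 AM–5:00 PM = 8 h 24 min
Sat: 5:43 AM–4:46 PM = 11 h 3 min
Total worked: 51 h 57 min = 3117 min.
Regular 40 h 0 min = 2400 min at $38.00/h; overtime 11 h 57 min = 717 min at $57.00/h.
Pay = (2400 × $38.00 + 717 × $57.00) ÷ 60 = $2201.15.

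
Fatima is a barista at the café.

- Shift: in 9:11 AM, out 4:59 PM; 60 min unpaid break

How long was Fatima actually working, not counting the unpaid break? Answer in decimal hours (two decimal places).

6.80 hours

Shift: 9:11 AM–4:59 PM = 7 h 48 min; less 60 min break → 6 h 48 min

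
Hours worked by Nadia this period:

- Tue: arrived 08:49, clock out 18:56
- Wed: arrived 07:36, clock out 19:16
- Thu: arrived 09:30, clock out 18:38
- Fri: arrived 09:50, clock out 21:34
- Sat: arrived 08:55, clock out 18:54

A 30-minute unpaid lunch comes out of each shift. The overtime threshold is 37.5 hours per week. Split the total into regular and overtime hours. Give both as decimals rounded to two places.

Tue: 08:49–18:56 = 10 h 7 min; less 30 min break → 9 h 37 min
Wed: 07:36–19:16 = 11 h 40 min; less 30 min break → 11 h 10 min
Thu: 09:30–18:38 = 9 h 8 min; less 30 min break → 8 h 38 min
Fri: 09:50–21:34 = 11 h 44 min; less 30 min break → 11 h 14 min
Sat: 08:55–18:54 = 9 h 59 min; less 30 min break → 9 h 29 min
Total worked: 50 h 8 min = 50.13 h.
Threshold 37.5 h → overtime 12 h 38 min, regular 37 h 30 min.

Regular 37.50 hours, overtime 12.63 hours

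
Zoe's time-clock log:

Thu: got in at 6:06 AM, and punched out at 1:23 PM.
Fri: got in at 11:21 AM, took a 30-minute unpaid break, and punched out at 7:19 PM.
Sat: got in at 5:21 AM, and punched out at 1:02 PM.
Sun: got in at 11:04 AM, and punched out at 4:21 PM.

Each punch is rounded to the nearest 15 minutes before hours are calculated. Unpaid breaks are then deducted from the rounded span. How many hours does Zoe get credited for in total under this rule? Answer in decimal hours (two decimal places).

28.00 hours

Thu: in 6:06 AM→6:00 AM, out 1:23 PM→1:30 PM; 7 h 30 min
Fri: in 11:21 AM→11:15 AM, out 7:19 PM→7:15 PM; 8 h 0 min − 30 min = 7 h 30 min
Sat: in 5:21 AM→5:15 AM, out 1:02 PM→1:00 PM; 7 h 45 min
Sun: in 11:04 AM→11:00 AM, out 4:21 PM→4:15 PM; 5 h 15 min
Total credited: 28 h 0 min.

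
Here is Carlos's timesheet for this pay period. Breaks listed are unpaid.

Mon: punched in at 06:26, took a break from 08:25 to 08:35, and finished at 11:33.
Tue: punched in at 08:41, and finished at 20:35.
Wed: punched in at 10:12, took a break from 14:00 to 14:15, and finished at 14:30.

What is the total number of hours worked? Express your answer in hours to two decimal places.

20.90 hours

Mon: 06:26–11:33 = 5 h 7 min; less 10 min break → 4 h 57 min
Tue: 08:41–20:35 = 11 h 54 min
Wed: 10:12–14:30 = 4 h 18 min; less 15 min break → 4 h 3 min
Total: 4 h 57 min + 11 h 54 min + 4 h 3 min = 20 h 54 min.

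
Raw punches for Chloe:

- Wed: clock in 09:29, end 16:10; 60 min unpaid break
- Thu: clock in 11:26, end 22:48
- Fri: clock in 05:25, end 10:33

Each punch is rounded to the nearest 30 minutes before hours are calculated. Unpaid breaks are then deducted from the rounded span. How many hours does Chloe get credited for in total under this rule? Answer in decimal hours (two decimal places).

Wed: in 09:29→09:30, out 16:10→16:00; 6 h 30 min − 60 min = 5 h 30 min
Thu: in 11:26→11:30, out 22:48→23:00; 11 h 30 min
Fri: in 05:25→05:30, out 10:33→10:30; 5 h 0 min
Total credited: 22 h 0 min.

22.00 hours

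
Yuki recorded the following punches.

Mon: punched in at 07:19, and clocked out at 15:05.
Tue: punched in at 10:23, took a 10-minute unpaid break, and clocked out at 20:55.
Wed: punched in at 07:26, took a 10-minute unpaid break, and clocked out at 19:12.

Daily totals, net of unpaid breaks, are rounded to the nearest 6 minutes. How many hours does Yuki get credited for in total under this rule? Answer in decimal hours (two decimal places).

29.80 hours

Mon: 07:19–15:05 = 7 h 46 min → rounds to 7 h 48 min
Tue: 10:23–20:55 = 10 h 32 min − 10 min = 10 h 22 min → rounds to 10 h 24 min
Wed: 07:26–19:12 = 11 h 46 min − 10 min = 11 h 36 min → rounds to 11 h 36 min
Total credited: 29 h 48 min.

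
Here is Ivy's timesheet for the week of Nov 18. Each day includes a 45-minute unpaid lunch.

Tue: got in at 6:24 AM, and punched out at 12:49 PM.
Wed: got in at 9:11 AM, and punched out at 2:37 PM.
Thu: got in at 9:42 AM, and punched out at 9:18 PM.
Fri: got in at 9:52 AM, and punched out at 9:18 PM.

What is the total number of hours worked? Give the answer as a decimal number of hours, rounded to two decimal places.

Tue: 6:24 AM–12:49 PM = 6 h 25 min; less 45 min break → 5 h 40 min
Wed: 9:11 AM–2:37 PM = 5 h 26 min; less 45 min break → 4 h 41 min
Thu: 9:42 AM–9:18 PM = 11 h 36 min; less 45 min break → 10 h 51 min
Fri: 9:52 AM–9:18 PM = 11 h 26 min; less 45 min break → 10 h 41 min
Total: 5 h 40 min + 4 h 41 min + 10 h 51 min + 10 h 41 min = 31 h 53 min.

31.88 hours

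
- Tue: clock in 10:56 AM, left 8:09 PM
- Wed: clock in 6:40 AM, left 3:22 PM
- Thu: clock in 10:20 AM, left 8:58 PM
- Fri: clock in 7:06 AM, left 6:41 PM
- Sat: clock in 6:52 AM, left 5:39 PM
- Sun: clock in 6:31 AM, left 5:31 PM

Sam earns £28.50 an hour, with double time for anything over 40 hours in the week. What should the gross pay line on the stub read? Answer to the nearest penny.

Tue: 10:56 AM–8:09 PM = 9 h 13 min
Wed: 6:40 AM–3:22 PM = 8 h 42 min
Thu: 10:20 AM–8:58 PM = 10 h 38 min
Fri: 7:06 AM–6:41 PM = 11 h 35 min
Sat: 6:52 AM–5:39 PM = 10 h 47 min
Sun: 6:31 AM–5:31 PM = 11 h 0 min
Total worked: 61 h 55 min = 3715 min.
Regular 40 h 0 min = 2400 min at £28.50/h; overtime 21 h 55 min = 1315 min at £57.00/h.
Pay = (2400 × £28.50 + 1315 × £57.00) ÷ 60 = £2389.25.

£2389.25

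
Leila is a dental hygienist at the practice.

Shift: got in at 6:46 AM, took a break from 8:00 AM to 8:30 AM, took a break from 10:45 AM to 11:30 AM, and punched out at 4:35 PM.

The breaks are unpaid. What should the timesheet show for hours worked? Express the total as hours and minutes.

8 h 34 min

Shift: 6:46 AM–4:35 PM = 9 h 49 min; less 75 min break → 8 h 34 min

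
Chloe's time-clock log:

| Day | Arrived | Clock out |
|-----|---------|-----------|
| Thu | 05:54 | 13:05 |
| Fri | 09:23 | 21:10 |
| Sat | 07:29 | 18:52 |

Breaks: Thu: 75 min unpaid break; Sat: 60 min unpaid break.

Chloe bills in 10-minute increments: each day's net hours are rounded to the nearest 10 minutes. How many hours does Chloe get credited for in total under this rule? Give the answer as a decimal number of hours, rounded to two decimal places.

Thu: 05:54–13:05 = 7 h 11 min − 75 min = 5 h 56 min → rounds to 6 h 0 min
Fri: 09:23–21:10 = 11 h 47 min → rounds to 11 h 50 min
Sat: 07:29–18:52 = 11 h 23 min − 60 min = 10 h 23 min → rounds to 10 h 20 min
Total credited: 28 h 10 min.

28.17 hours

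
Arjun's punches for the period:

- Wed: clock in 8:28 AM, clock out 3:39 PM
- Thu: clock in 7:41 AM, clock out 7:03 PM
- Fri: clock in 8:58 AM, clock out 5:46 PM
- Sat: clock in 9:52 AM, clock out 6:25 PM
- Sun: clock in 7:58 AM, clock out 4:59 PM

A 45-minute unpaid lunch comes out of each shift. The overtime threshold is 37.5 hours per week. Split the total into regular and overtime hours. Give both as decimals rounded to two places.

Wed: 8:28 AM–3:39 PM = 7 h 11 min; less 45 min break → 6 h 26 min
Thu: 7:41 AM–7:03 PM = 11 h 22 min; less 45 min break → 10 h 37 min
Fri: 8:58 AM–5:46 PM = 8 h 48 min; less 45 min break → 8 h 3 min
Sat: 9:52 AM–6:25 PM = 8 h 33 min; less 45 min break → 7 h 48 min
Sun: 7:58 AM–4:59 PM = 9 h 1 min; less 45 min break → 8 h 16 min
Total worked: 41 h 10 min = 41.17 h.
Threshold 37.5 h → overtime 3 h 40 min, regular 37 h 30 min.

Regular 37.50 hours, overtime 3.67 hours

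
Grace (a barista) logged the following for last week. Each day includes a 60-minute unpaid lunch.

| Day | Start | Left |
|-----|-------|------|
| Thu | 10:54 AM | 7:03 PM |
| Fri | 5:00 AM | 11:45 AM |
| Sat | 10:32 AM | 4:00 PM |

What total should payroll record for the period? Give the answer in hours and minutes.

17 h 22 min

Thu: 10:54 AM–7:03 PM = 8 h 9 min; less 60 min break → 7 h 9 min
Fri: 5:00 AM–11:45 AM = 6 h 45 min; less 60 min break → 5 h 45 min
Sat: 10:32 AM–4:00 PM = 5 h 28 min; less 60 min break → 4 h 28 min
Total: 7 h 9 min + 5 h 45 min + 4 h 28 min = 17 h 22 min.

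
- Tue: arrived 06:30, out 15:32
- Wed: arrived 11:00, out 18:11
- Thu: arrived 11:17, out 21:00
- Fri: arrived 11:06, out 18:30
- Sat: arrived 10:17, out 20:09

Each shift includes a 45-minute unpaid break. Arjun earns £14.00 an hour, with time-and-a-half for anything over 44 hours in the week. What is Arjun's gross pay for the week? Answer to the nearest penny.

Tue: 06:30–15:32 = 9 h 2 min; less 45 min break → 8 h 17 min
Wed: 11:00–18:11 = 7 h 11 min; less 45 min break → 6 h 26 min
Thu: 11:17–21:00 = 9 h 43 min; less 45 min break → 8 h 58 min
Fri: 11:06–18:30 = 7 h 24 min; less 45 min break → 6 h 39 min
Sat: 10:17–20:09 = 9 h 52 min; less 45 min break → 9 h 7 min
Total worked: 39 h 27 min = 2367 min.
Regular 39 h 27 min = 2367 min at £14.00/h; overtime 0 h 0 min = 0 min at £21.00/h.
Pay = (2367 × £14.00 + 0 × £21.00) ÷ 60 = £552.30.

£552.30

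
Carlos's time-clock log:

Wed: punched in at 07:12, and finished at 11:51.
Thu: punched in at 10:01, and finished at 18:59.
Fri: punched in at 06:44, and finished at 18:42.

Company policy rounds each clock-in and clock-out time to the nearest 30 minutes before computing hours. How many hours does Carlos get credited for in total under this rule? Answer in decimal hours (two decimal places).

Wed: in 07:12→07:00, out 11:51→12:00; 5 h 0 min
Thu: in 10:01→10:00, out 18:59→19:00; 9 h 0 min
Fri: in 06:44→06:30, out 18:42→18:30; 12 h 0 min
Total credited: 26 h 0 min.

26.00 hours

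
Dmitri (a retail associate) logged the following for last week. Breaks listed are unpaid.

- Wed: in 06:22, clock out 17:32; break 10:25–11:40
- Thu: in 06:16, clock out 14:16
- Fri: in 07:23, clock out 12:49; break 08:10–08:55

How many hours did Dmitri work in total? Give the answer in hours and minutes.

Wed: 06:22–17:32 = 11 h 10 min; less 75 min break → 9 h 55 min
Thu: 06:16–14:16 = 8 h 0 min
Fri: 07:23–12:49 = 5 h 26 min; less 45 min break → 4 h 41 min
Total: 9 h 55 min + 8 h 0 min + 4 h 41 min = 22 h 36 min.

22 h 36 min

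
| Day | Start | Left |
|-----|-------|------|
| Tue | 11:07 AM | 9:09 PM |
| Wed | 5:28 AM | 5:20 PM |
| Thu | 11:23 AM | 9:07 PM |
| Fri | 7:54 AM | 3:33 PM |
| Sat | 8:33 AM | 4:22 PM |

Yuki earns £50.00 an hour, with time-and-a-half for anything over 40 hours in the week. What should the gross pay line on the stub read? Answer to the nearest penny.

Tue: 11:07 AM–9:09 PM = 10 h 2 min
Wed: 5:28 AM–5:20 PM = 11 h 52 min
Thu: 11:23 AM–9:07 PM = 9 h 44 min
Fri: 7:54 AM–3:33 PM = 7 h 39 min
Sat: 8:33 AM–4:22 PM = 7 h 49 min
Total worked: 47 h 6 min = 2826 min.
Regular 40 h 0 min = 2400 min at £50.00/h; overtime 7 h 6 min = 426 min at £75.00/h.
Pay = (2400 × £50.00 + 426 × £75.00) ÷ 60 = £2532.50.

£2532.50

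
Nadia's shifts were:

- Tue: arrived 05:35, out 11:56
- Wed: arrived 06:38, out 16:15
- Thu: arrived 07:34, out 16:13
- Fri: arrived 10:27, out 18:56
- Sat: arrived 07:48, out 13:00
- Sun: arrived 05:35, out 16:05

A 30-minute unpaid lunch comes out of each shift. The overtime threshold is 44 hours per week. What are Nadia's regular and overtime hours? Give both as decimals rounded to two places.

Tue: 05:35–11:56 = 6 h 21 min; less 30 min break → 5 h 51 min
Wed: 06:38–16:15 = 9 h 37 min; less 30 min break → 9 h 7 min
Thu: 07:34–16:13 = 8 h 39 min; less 30 min break → 8 h 9 min
Fri: 10:27–18:56 = 8 h 29 min; less 30 min break → 7 h 59 min
Sat: 07:48–13:00 = 5 h 12 min; less 30 min break → 4 h 42 min
Sun: 05:35–16:05 = 10 h 30 min; less 30 min break → 10 h 0 min
Total worked: 45 h 48 min = 45.80 h.
Threshold 44 h → overtime 1 h 48 min, regular 44 h 0 min.

Regular 44.00 hours, overtime 1.80 hours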